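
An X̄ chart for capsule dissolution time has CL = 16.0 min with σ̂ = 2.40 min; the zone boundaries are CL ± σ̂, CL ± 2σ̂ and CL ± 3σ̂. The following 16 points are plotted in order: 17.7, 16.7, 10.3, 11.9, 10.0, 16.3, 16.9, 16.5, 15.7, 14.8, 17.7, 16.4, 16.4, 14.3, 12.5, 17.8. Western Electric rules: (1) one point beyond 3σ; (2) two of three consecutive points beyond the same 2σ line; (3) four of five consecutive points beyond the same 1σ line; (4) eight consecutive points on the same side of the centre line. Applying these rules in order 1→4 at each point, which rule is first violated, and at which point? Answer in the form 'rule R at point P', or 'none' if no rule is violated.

rule 2 at point 5

Zone of each point (C = within 1σ̂, B = 1σ̂–2σ̂, A = 2σ̂–3σ̂, * = beyond 3σ̂; sign = side of CL): 1:+C, 2:+C, 3:-A, 4:-B, 5:-A, 6:+C, 7:+C, 8:+C, 9:-C, 10:-C, 11:+C, 12:+C, 13:+C, 14:-C, 15:-B, 16:+C
Rule 2 (two of three consecutive points beyond the same 2σ limit) is satisfied at point 5.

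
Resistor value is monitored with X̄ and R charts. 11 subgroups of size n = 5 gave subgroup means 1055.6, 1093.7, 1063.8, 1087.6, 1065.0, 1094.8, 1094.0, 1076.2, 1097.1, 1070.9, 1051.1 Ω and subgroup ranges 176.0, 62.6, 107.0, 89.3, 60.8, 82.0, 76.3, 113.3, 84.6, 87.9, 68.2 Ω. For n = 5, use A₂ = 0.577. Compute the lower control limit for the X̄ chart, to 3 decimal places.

X̄̄ = (1055.6 + 1093.7 + 1063.8 + 1087.6 + 1065.0 + 1094.8 + 1094.0 + 1076.2 + 1097.1 + 1070.9 + 1051.1) / 11 = 11849.8000 / 11 = 1077.2545
R̄ = (176.0 + 62.6 + 107.0 + 89.3 + 60.8 + 82.0 + 76.3 + 113.3 + 84.6 + 87.9 + 68.2) / 11 = 1008.0000 / 11 = 91.6364
LCL = X̄̄ − A₂·R̄ = 1077.2545 − 0.577 × 91.6364 = 1024.3804

1024.380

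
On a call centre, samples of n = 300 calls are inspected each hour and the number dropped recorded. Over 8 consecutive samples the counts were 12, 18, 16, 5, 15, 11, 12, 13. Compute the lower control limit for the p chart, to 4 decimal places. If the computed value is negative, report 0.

p̄ = Σdᵢ / (k·n) = 102 / (8 × 300) = 0.04250
LCL = p̄ − 3·√(p̄(1−p̄)/n) = 0.04250 − 3 × 0.01165 = 0.00756

0.0076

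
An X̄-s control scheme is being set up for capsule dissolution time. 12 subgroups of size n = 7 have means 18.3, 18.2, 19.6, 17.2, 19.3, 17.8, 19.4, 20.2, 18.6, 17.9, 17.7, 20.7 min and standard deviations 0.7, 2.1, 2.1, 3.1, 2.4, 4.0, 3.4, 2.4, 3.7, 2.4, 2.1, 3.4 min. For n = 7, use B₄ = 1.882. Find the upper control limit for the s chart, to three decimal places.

4.987

s̄ = (0.7 + 2.1 + 2.1 + 3.1 + 2.4 + 4.0 + 3.4 + 2.4 + 3.7 + 2.4 + 2.1 + 3.4) / 12 = 2.6500
UCL_s = B₄·s̄ = 1.882 × 2.6500 = 4.9873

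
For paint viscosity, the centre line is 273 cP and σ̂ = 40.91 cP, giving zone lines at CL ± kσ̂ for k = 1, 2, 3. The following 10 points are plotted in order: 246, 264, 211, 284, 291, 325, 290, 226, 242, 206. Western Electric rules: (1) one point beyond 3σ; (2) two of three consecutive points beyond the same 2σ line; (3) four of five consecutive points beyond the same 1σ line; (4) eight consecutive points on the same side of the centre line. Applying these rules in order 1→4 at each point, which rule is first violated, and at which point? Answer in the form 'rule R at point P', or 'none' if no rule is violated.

none

Zone of each point (C = within 1σ̂, B = 1σ̂–2σ̂, A = 2σ̂–3σ̂, * = beyond 3σ̂; sign = side of CL): 1:-C, 2:-C, 3:-B, 4:+C, 5:+C, 6:+B, 7:+C, 8:-B, 9:-C, 10:-B
No rule fires across all 10 points.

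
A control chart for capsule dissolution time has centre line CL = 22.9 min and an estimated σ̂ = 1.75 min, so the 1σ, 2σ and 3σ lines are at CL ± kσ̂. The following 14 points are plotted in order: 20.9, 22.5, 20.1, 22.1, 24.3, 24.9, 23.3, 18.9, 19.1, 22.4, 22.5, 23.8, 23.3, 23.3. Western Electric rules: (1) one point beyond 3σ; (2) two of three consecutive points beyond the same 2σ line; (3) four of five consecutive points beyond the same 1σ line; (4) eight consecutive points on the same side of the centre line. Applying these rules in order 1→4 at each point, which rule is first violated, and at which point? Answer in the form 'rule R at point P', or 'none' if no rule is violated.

rule 2 at point 9

Zone of each point (C = within 1σ̂, B = 1σ̂–2σ̂, A = 2σ̂–3σ̂, * = beyond 3σ̂; sign = side of CL): 1:-B, 2:-C, 3:-B, 4:-C, 5:+C, 6:+B, 7:+C, 8:-A, 9:-A, 10:-C, 11:-C, 12:+C, 13:+C, 14:+C
Rule 2 (two of three consecutive points beyond the same 2σ limit) is satisfied at point 9.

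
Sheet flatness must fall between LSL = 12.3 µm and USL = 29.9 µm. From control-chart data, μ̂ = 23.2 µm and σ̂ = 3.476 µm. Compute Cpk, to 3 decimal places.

Cpu = (USL − μ̂) / (3σ̂) = (29.9 − 23.2) / (3 × 3.476) = 0.6425; Cpl = (μ̂ − LSL) / (3σ̂) = (23.2 − 12.3) / (3 × 3.476) = 1.0453; Cpk = min(Cpu, Cpl) = 0.6425

0.643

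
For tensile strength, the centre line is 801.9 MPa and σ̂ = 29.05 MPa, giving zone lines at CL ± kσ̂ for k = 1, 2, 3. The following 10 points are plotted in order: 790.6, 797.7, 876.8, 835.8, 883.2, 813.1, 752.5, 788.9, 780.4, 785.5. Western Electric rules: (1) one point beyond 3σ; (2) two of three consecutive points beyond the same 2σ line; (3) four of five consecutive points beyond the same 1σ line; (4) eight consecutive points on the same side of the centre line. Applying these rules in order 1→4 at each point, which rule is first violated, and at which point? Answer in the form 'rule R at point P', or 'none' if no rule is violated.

rule 2 at point 5

Zone of each point (C = within 1σ̂, B = 1σ̂–2σ̂, A = 2σ̂–3σ̂, * = beyond 3σ̂; sign = side of CL): 1:-C, 2:-C, 3:+A, 4:+B, 5:+A, 6:+C, 7:-B, 8:-C, 9:-C, 10:-C
Rule 2 (two of three consecutive points beyond the same 2σ limit) is satisfied at point 5.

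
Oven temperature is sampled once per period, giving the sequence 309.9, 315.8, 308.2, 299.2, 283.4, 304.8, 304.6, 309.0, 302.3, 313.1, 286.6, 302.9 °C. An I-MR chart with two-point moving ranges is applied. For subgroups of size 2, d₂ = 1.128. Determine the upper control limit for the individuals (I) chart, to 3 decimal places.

X̄ = (309.9 + 315.8 + 308.2 + 299.2 + 283.4 + 304.8 + 304.6 + 309.0 + 302.3 + 313.1 + 286.6 + 302.9) / 12 = 303.3167
Moving ranges: 5.9, 7.6, 9.0, 15.8, 21.4, 0.2, 4.4, 6.7, 10.8, 26.5, 16.3; M̄R̄ = 124.6000 / 11 = 11.3273
UCL = X̄ + 3·M̄R̄/d₂ = 303.3167 + 3 × 11.3273 / 1.128 = 333.4424

333.442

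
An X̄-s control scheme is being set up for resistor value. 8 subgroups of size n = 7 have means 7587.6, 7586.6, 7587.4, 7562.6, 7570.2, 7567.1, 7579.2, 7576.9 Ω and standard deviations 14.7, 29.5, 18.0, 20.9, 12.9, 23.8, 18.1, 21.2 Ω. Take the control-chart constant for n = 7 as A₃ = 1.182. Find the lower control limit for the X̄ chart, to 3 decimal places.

7553.693

X̄̄ = (7587.6 + 7586.6 + 7587.4 + 7562.6 + 7570.2 + 7567.1 + 7579.2 + 7576.9) / 8 = 7577.2000
s̄ = (14.7 + 29.5 + 18.0 + 20.9 + 12.9 + 23.8 + 18.1 + 21.2) / 8 = 19.8875
LCL = X̄̄ − A₃·s̄ = 7577.2000 − 1.182 × 19.8875 = 7553.6930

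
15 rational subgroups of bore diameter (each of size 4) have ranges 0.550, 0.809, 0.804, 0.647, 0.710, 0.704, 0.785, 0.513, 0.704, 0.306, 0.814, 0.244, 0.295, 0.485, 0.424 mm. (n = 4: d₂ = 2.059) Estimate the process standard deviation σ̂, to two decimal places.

R̄ = (0.550 + 0.809 + 0.804 + 0.647 + 0.710 + 0.704 + 0.785 + 0.513 + 0.704 + 0.306 + 0.814 + 0.244 + 0.295 + 0.485 + 0.424) / 15 = 0.5863
σ̂ = R̄ / d₂ = 0.5863 / 2.059 = 0.2847

0.28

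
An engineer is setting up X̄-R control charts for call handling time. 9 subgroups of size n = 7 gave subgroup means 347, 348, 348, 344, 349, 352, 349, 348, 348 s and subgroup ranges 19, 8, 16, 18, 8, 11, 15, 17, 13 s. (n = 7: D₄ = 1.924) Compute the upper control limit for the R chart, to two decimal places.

R̄ = (19 + 8 + 16 + 18 + 8 + 11 + 15 + 17 + 13) / 9 = 125.0000 / 9 = 13.8889
UCL_R = D₄·R̄ = 1.924 × 13.8889 = 26.7222

26.72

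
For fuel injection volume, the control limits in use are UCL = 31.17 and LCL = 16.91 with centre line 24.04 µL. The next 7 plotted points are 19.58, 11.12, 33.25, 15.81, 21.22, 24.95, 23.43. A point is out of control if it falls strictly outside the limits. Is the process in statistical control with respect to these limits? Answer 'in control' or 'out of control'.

Compare each point to [16.91, 31.17]: sample 2 = 11.12 < LCL; sample 3 = 33.25 > UCL; sample 4 = 15.81 < LCL.

out of control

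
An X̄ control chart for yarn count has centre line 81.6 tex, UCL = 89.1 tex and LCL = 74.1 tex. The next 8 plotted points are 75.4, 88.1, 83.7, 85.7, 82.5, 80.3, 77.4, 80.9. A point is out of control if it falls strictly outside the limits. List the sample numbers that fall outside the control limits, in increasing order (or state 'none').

All 8 points lie within [74.1, 89.1].

none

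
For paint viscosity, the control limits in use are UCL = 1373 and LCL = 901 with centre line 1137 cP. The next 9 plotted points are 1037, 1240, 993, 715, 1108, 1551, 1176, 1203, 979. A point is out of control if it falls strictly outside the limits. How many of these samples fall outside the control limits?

2

Compare each point to [901, 1373]: sample 4 = 715 < LCL; sample 6 = 1551 > UCL.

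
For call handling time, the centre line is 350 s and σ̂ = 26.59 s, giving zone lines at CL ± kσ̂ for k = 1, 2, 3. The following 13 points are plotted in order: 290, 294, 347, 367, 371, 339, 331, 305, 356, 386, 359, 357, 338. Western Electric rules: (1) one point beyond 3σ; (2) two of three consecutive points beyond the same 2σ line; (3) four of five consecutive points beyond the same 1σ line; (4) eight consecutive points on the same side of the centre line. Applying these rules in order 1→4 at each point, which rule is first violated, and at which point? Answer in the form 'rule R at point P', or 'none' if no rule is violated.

Zone of each point (C = within 1σ̂, B = 1σ̂–2σ̂, A = 2σ̂–3σ̂, * = beyond 3σ̂; sign = side of CL): 1:-A, 2:-A, 3:-C, 4:+C, 5:+C, 6:-C, 7:-C, 8:-B, 9:+C, 10:+B, 11:+C, 12:+C, 13:-C
Rule 2 (two of three consecutive points beyond the same 2σ limit) is satisfied at point 2.

rule 2 at point 2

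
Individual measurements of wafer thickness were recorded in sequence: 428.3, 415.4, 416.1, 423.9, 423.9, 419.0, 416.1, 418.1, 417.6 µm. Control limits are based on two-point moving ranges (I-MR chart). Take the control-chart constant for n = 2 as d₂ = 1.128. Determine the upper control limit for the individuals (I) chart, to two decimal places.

X̄ = (428.3 + 415.4 + 416.1 + 423.9 + 423.9 + 419.0 + 416.1 + 418.1 + 417.6) / 9 = 419.8222
Moving ranges: 12.9, 0.7, 7.8, 0.0, 4.9, 2.9, 2.0, 0.5; M̄R̄ = 31.7000 / 8 = 3.9625
UCL = X̄ + 3·M̄R̄/d₂ = 419.8222 + 3 × 3.9625 / 1.128 = 430.3608

430.36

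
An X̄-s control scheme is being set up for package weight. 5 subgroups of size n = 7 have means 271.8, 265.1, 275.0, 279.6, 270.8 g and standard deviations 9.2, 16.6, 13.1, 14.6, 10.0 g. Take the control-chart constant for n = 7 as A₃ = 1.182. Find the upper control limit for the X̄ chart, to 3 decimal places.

287.471

X̄̄ = (271.8 + 265.1 + 275.0 + 279.6 + 270.8) / 5 = 272.4600
s̄ = (9.2 + 16.6 + 13.1 + 14.6 + 10.0) / 5 = 12.7000
UCL = X̄̄ + A₃·s̄ = 272.4600 + 1.182 × 12.7000 = 287.4714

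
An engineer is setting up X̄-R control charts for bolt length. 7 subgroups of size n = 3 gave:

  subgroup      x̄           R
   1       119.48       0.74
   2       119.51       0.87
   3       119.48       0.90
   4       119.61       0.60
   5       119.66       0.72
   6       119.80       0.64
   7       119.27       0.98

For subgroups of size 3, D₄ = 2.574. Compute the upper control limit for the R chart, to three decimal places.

R̄ = (0.74 + 0.87 + 0.90 + 0.60 + 0.72 + 0.64 + 0.98) / 7 = 5.4500 / 7 = 0.7786
UCL_R = D₄·R̄ = 2.574 × 0.7786 = 2.0040

2.004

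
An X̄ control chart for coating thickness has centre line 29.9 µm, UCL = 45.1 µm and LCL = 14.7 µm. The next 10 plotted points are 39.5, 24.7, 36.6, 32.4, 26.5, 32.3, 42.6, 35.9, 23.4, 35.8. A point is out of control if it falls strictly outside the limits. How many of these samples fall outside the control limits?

0

All 10 points lie within [14.7, 45.1].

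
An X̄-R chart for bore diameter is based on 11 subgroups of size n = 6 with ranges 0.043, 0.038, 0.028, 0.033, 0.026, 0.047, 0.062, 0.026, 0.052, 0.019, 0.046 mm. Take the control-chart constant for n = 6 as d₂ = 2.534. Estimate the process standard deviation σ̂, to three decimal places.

R̄ = (0.043 + 0.038 + 0.028 + 0.033 + 0.026 + 0.047 + 0.062 + 0.026 + 0.052 + 0.019 + 0.046) / 11 = 0.0382
σ̂ = R̄ / d₂ = 0.0382 / 2.534 = 0.0151

0.015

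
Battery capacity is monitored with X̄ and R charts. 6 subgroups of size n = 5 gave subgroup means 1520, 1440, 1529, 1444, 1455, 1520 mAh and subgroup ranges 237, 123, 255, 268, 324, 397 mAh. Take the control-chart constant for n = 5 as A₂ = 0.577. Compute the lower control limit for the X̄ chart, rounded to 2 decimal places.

1330.42

X̄̄ = (1520 + 1440 + 1529 + 1444 + 1455 + 1520) / 6 = 8908.0000 / 6 = 1484.6667
R̄ = (237 + 123 + 255 + 268 + 324 + 397) / 6 = 1604.0000 / 6 = 267.3333
LCL = X̄̄ − A₂·R̄ = 1484.6667 − 0.577 × 267.3333 = 1330.4153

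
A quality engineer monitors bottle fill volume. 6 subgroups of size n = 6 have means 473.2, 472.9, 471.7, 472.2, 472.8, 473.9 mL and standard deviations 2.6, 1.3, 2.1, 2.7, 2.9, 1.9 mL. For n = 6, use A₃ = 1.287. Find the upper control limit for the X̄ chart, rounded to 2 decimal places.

475.68

X̄̄ = (473.2 + 472.9 + 471.7 + 472.2 + 472.8 + 473.9) / 6 = 472.7833
s̄ = (2.6 + 1.3 + 2.1 + 2.7 + 2.9 + 1.9) / 6 = 2.2500
UCL = X̄̄ + A₃·s̄ = 472.7833 + 1.287 × 2.2500 = 475.6791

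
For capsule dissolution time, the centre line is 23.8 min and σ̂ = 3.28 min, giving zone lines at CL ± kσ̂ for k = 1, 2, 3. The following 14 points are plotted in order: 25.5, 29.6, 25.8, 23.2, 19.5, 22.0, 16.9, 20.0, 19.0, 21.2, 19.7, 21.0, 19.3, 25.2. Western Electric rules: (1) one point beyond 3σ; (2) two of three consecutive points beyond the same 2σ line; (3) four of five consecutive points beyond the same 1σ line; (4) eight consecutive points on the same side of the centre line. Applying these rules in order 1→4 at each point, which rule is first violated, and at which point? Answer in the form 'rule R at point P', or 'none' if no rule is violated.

Zone of each point (C = within 1σ̂, B = 1σ̂–2σ̂, A = 2σ̂–3σ̂, * = beyond 3σ̂; sign = side of CL): 1:+C, 2:+B, 3:+C, 4:-C, 5:-B, 6:-C, 7:-A, 8:-B, 9:-B, 10:-C, 11:-B, 12:-C, 13:-B, 14:+C
Rule 3 (four of five consecutive points beyond the same 1σ limit) is satisfied at point 9.

rule 3 at point 9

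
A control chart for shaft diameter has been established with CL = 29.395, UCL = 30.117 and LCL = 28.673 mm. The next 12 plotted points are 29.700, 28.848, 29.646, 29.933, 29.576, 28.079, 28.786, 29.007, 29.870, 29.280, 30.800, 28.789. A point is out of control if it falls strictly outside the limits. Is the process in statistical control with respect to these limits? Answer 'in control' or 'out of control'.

out of control

Compare each point to [28.673, 30.117]: sample 6 = 28.079 < LCL; sample 11 = 30.800 > UCL.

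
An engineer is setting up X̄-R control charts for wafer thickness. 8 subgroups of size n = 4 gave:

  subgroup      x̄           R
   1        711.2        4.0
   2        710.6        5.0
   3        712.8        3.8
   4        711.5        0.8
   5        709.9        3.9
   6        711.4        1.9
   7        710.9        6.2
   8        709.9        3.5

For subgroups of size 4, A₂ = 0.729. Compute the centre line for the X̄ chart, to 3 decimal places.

711.025

X̄̄ = (711.2 + 710.6 + 712.8 + 711.5 + 709.9 + 711.4 + 710.9 + 709.9) / 8 = 5688.2000 / 8 = 711.0250
CL = X̄̄ = 711.0250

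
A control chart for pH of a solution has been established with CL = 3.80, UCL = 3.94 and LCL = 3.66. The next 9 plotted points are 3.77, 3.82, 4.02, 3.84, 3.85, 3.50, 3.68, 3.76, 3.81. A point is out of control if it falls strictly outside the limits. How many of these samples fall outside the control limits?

Compare each point to [3.66, 3.94]: sample 3 = 4.02 > UCL; sample 6 = 3.50 < LCL.

2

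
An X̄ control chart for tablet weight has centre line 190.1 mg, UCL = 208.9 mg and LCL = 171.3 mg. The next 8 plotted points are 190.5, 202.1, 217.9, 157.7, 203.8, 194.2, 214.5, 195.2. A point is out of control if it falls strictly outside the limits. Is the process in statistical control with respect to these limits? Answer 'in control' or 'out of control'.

Compare each point to [171.3, 208.9]: sample 3 = 217.9 > UCL; sample 4 = 157.7 < LCL; sample 7 = 214.5 > UCL.

out of control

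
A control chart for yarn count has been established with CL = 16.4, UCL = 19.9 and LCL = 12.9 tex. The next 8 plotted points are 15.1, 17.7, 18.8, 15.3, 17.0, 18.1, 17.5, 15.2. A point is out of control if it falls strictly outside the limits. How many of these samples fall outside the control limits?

All 8 points lie within [12.9, 19.9].

0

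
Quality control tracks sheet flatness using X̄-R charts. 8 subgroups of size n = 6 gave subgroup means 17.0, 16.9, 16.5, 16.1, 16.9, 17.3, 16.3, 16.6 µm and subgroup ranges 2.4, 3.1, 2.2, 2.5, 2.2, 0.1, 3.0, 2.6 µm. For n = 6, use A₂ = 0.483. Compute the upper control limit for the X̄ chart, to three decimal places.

17.793

X̄̄ = (17.0 + 16.9 + 16.5 + 16.1 + 16.9 + 17.3 + 16.3 + 16.6) / 8 = 133.6000 / 8 = 16.7000
R̄ = (2.4 + 3.1 + 2.2 + 2.5 + 2.2 + 0.1 + 3.0 + 2.6) / 8 = 18.1000 / 8 = 2.2625
UCL = X̄̄ + A₂·R̄ = 16.7000 + 0.483 × 2.2625 = 17.7928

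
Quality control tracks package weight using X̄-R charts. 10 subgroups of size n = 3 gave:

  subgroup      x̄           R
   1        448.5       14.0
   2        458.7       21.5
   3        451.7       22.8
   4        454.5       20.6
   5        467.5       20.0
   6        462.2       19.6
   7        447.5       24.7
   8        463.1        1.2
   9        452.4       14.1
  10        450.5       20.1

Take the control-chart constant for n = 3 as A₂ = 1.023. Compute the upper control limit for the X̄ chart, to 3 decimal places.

X̄̄ = (448.5 + 458.7 + 451.7 + 454.5 + 467.5 + 462.2 + 447.5 + 463.1 + 452.4 + 450.5) / 10 = 4556.6000 / 10 = 455.6600
R̄ = (14.0 + 21.5 + 22.8 + 20.6 + 20.0 + 19.6 + 24.7 + 1.2 + 14.1 + 20.1) / 10 = 178.6000 / 10 = 17.8600
UCL = X̄̄ + A₂·R̄ = 455.6600 + 1.023 × 17.8600 = 473.9308

473.931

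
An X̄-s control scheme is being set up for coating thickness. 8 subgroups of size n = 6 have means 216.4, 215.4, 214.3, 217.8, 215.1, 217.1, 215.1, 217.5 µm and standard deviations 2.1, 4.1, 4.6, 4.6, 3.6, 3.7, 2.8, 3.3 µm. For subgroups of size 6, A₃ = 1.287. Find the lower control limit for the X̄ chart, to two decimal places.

211.45

X̄̄ = (216.4 + 215.4 + 214.3 + 217.8 + 215.1 + 217.1 + 215.1 + 217.5) / 8 = 216.0875
s̄ = (2.1 + 4.1 + 4.6 + 4.6 + 3.6 + 3.7 + 2.8 + 3.3) / 8 = 3.6000
LCL = X̄̄ − A₃·s̄ = 216.0875 − 1.287 × 3.6000 = 211.4543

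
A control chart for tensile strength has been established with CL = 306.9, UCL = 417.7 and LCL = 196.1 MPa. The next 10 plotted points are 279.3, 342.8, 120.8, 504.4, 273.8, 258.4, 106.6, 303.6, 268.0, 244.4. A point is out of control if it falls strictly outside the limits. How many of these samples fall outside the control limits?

3

Compare each point to [196.1, 417.7]: sample 3 = 120.8 < LCL; sample 4 = 504.4 > UCL; sample 7 = 106.6 < LCL.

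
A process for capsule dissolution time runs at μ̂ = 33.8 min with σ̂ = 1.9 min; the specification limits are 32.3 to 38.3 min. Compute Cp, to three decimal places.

0.526

Cp = (USL − LSL) / (6σ̂) = (38.3 − 32.3) / (6 × 1.9) = 6.0000 / 11.4000 = 0.5263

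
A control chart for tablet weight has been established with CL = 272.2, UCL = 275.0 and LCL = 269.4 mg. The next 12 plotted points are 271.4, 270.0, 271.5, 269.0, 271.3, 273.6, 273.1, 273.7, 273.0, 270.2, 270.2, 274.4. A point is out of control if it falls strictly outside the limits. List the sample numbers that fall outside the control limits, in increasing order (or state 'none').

4

Compare each point to [269.4, 275.0]: sample 4 = 269.0 < LCL.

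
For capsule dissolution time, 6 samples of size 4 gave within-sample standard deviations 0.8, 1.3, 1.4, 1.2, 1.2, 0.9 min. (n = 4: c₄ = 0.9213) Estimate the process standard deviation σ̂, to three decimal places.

1.230

s̄ = (0.8 + 1.3 + 1.4 + 1.2 + 1.2 + 0.9) / 6 = 1.1333
σ̂ = s̄ / c₄ = 1.1333 / 0.9213 = 1.2301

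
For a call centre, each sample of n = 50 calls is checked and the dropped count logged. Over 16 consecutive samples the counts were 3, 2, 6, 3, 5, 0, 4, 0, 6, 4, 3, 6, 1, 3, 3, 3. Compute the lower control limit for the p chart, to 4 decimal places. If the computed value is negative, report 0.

0.0000

p̄ = Σdᵢ / (k·n) = 52 / (16 × 50) = 0.06500
LCL = p̄ − 3·√(p̄(1−p̄)/n) = 0.06500 − 3 × 0.03486 = -0.03959 → 0 (negative, so LCL = 0)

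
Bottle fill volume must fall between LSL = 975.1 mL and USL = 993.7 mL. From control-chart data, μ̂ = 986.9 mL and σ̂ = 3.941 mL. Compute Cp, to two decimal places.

0.79

Cp = (USL − LSL) / (6σ̂) = (993.7 − 975.1) / (6 × 3.941) = 18.6000 / 23.6460 = 0.7866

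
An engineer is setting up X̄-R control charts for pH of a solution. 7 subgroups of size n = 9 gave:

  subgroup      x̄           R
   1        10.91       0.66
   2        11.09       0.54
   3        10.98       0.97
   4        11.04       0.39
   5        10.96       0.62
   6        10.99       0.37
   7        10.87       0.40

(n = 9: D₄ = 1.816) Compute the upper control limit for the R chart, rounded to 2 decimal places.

R̄ = (0.66 + 0.54 + 0.97 + 0.39 + 0.62 + 0.37 + 0.40) / 7 = 3.9500 / 7 = 0.5643
UCL_R = D₄·R̄ = 1.816 × 0.5643 = 1.0247

1.02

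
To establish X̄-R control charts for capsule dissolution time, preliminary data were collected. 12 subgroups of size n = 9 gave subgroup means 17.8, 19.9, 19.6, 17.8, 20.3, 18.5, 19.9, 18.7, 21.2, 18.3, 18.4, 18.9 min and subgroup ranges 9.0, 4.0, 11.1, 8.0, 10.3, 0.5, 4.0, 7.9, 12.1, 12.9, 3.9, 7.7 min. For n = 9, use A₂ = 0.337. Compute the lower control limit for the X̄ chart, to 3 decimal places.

16.542

X̄̄ = (17.8 + 19.9 + 19.6 + 17.8 + 20.3 + 18.5 + 19.9 + 18.7 + 21.2 + 18.3 + 18.4 + 18.9) / 12 = 229.3000 / 12 = 19.1083
R̄ = (9.0 + 4.0 + 11.1 + 8.0 + 10.3 + 0.5 + 4.0 + 7.9 + 12.1 + 12.9 + 3.9 + 7.7) / 12 = 91.4000 / 12 = 7.6167
LCL = X̄̄ − A₂·R̄ = 19.1083 − 0.337 × 7.6167 = 16.5415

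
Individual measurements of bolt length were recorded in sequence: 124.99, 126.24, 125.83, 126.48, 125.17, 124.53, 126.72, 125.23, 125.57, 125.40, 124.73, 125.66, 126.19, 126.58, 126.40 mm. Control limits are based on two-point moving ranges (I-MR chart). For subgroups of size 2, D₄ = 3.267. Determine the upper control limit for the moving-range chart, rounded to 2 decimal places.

2.60

Moving ranges: 1.25, 0.41, 0.65, 1.31, 0.64, 2.19, 1.49, 0.34, 0.17, 0.67, 0.93, 0.53, 0.39, 0.18; M̄R̄ = 11.1500 / 14 = 0.7964
UCL_MR = D₄·M̄R̄ = 3.267 × 0.7964 = 2.6019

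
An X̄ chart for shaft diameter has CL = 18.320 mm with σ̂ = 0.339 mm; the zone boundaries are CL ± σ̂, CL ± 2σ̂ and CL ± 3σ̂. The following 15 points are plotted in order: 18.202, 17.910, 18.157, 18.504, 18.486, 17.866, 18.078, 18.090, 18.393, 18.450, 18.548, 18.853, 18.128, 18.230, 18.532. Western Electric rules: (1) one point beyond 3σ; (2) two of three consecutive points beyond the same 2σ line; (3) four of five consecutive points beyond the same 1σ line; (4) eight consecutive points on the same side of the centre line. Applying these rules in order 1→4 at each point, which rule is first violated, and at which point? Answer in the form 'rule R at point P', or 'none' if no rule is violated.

none

Zone of each point (C = within 1σ̂, B = 1σ̂–2σ̂, A = 2σ̂–3σ̂, * = beyond 3σ̂; sign = side of CL): 1:-C, 2:-B, 3:-C, 4:+C, 5:+C, 6:-B, 7:-C, 8:-C, 9:+C, 10:+C, 11:+C, 12:+B, 13:-C, 14:-C, 15:+C
No rule fires across all 15 points.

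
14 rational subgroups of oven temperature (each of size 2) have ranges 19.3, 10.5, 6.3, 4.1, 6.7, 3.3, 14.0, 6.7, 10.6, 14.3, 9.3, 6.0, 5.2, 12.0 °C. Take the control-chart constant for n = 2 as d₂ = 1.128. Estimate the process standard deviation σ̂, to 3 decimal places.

8.124

R̄ = (19.3 + 10.5 + 6.3 + 4.1 + 6.7 + 3.3 + 14.0 + 6.7 + 10.6 + 14.3 + 9.3 + 6.0 + 5.2 + 12.0) / 14 = 9.1643
σ̂ = R̄ / d₂ = 9.1643 / 1.128 = 8.1244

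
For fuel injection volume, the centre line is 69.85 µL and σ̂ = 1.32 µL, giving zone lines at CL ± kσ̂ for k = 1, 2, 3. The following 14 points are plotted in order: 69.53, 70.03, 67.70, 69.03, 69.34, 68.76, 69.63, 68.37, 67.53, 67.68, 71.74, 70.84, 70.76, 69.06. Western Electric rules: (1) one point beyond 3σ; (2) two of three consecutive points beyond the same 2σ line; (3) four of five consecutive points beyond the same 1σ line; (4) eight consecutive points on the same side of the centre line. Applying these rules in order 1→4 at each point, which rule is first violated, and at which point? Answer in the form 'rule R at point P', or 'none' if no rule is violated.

Zone of each point (C = within 1σ̂, B = 1σ̂–2σ̂, A = 2σ̂–3σ̂, * = beyond 3σ̂; sign = side of CL): 1:-C, 2:+C, 3:-B, 4:-C, 5:-C, 6:-C, 7:-C, 8:-B, 9:-B, 10:-B, 11:+B, 12:+C, 13:+C, 14:-C
Rule 4 (eight consecutive points on the same side of the centre line) is satisfied at point 10.

rule 4 at point 10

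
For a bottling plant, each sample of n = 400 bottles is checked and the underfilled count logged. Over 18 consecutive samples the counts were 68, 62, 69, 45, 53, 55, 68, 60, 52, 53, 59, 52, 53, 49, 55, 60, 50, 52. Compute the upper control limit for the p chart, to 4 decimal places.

p̄ = Σdᵢ / (k·n) = 1015 / (18 × 400) = 0.14097
UCL = p̄ + 3·√(p̄(1−p̄)/n) = 0.14097 + 3 × √(0.14097×0.85903/400) = 0.14097 + 3 × 0.01740 = 0.19317

0.1932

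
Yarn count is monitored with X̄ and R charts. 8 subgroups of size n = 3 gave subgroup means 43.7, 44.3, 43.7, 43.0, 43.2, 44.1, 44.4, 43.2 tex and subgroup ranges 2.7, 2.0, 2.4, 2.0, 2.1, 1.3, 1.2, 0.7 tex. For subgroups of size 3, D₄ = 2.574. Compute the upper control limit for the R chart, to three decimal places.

R̄ = (2.7 + 2.0 + 2.4 + 2.0 + 2.1 + 1.3 + 1.2 + 0.7) / 8 = 14.4000 / 8 = 1.8000
UCL_R = D₄·R̄ = 2.574 × 1.8000 = 4.6332

4.633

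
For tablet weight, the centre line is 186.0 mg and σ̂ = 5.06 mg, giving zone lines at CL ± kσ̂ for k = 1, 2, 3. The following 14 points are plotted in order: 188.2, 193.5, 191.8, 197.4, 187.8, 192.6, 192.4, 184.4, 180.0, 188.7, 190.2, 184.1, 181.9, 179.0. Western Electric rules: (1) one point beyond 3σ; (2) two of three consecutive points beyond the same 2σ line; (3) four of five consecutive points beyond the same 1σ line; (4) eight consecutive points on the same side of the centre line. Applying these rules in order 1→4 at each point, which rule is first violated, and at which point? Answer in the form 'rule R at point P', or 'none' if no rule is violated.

Zone of each point (C = within 1σ̂, B = 1σ̂–2σ̂, A = 2σ̂–3σ̂, * = beyond 3σ̂; sign = side of CL): 1:+C, 2:+B, 3:+B, 4:+A, 5:+C, 6:+B, 7:+B, 8:-C, 9:-B, 10:+C, 11:+C, 12:-C, 13:-C, 14:-B
Rule 3 (four of five consecutive points beyond the same 1σ limit) is satisfied at point 6.

rule 3 at point 6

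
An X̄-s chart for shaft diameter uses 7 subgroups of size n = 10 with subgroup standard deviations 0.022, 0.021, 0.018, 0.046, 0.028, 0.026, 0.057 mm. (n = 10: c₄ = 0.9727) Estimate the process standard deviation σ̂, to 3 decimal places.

0.032

s̄ = (0.022 + 0.021 + 0.018 + 0.046 + 0.028 + 0.026 + 0.057) / 7 = 0.0311
σ̂ = s̄ / c₄ = 0.0311 / 0.9727 = 0.0320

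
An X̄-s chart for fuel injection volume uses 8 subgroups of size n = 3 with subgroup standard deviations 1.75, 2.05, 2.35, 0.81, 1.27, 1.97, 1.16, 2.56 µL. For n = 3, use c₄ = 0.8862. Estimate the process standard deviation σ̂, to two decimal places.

1.96

s̄ = (1.75 + 2.05 + 2.35 + 0.81 + 1.27 + 1.97 + 1.16 + 2.56) / 8 = 1.7400
σ̂ = s̄ / c₄ = 1.7400 / 0.8862 = 1.9634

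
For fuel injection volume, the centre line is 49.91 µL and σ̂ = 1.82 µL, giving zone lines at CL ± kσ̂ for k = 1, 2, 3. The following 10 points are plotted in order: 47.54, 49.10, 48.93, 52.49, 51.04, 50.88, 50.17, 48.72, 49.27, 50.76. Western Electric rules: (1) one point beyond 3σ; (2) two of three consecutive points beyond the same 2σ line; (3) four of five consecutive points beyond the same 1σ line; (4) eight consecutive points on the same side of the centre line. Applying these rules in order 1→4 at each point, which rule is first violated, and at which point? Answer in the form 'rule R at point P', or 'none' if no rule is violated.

none

Zone of each point (C = within 1σ̂, B = 1σ̂–2σ̂, A = 2σ̂–3σ̂, * = beyond 3σ̂; sign = side of CL): 1:-B, 2:-C, 3:-C, 4:+B, 5:+C, 6:+C, 7:+C, 8:-C, 9:-C, 10:+C
No rule fires across all 10 points.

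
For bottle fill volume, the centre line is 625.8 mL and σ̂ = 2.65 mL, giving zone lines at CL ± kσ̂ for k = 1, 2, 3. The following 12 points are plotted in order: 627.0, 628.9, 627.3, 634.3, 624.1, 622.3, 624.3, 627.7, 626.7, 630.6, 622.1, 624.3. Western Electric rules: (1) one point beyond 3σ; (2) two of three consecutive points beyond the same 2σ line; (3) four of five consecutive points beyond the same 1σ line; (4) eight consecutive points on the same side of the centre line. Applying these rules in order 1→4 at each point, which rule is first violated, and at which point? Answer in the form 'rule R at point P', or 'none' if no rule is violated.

Zone of each point (C = within 1σ̂, B = 1σ̂–2σ̂, A = 2σ̂–3σ̂, * = beyond 3σ̂; sign = side of CL): 1:+C, 2:+B, 3:+C, 4:+*, 5:-C, 6:-B, 7:-C, 8:+C, 9:+C, 10:+B, 11:-B, 12:-C
Rule 1 (one point beyond the 3σ limits) is satisfied at point 4.

rule 1 at point 4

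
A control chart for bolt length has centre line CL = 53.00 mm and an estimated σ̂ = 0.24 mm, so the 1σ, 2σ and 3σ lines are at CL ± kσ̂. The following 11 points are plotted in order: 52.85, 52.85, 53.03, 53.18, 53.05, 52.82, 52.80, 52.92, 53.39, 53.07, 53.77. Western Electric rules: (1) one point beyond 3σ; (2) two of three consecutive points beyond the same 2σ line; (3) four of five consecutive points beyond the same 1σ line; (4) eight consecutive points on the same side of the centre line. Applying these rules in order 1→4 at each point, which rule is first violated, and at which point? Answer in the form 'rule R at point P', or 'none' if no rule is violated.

Zone of each point (C = within 1σ̂, B = 1σ̂–2σ̂, A = 2σ̂–3σ̂, * = beyond 3σ̂; sign = side of CL): 1:-C, 2:-C, 3:+C, 4:+C, 5:+C, 6:-C, 7:-C, 8:-C, 9:+B, 10:+C, 11:+*
Rule 1 (one point beyond the 3σ limits) is satisfied at point 11.

rule 1 at point 11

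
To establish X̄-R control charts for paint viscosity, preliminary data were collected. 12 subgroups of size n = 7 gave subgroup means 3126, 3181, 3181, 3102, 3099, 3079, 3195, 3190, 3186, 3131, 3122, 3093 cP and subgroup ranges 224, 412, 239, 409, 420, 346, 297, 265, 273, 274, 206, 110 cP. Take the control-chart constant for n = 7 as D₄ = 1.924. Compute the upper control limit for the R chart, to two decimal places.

557.16

R̄ = (224 + 412 + 239 + 409 + 420 + 346 + 297 + 265 + 273 + 274 + 206 + 110) / 12 = 3475.0000 / 12 = 289.5833
UCL_R = D₄·R̄ = 1.924 × 289.5833 = 557.1583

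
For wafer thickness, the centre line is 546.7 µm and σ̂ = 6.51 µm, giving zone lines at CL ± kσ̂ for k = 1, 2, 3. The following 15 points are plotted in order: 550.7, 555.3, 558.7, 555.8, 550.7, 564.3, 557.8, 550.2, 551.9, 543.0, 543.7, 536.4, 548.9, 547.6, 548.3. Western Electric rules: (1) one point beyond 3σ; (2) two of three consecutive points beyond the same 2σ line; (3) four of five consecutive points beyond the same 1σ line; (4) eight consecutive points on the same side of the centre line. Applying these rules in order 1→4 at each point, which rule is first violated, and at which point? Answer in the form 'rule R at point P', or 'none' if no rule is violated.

Zone of each point (C = within 1σ̂, B = 1σ̂–2σ̂, A = 2σ̂–3σ̂, * = beyond 3σ̂; sign = side of CL): 1:+C, 2:+B, 3:+B, 4:+B, 5:+C, 6:+A, 7:+B, 8:+C, 9:+C, 10:-C, 11:-C, 12:-B, 13:+C, 14:+C, 15:+C
Rule 3 (four of five consecutive points beyond the same 1σ limit) is satisfied at point 6.

rule 3 at point 6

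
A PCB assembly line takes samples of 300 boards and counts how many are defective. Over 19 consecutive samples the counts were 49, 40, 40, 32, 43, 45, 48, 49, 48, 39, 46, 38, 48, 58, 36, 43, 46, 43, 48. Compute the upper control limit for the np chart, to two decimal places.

62.57

p̄ = Σdᵢ / (k·n) = 839 / (19 × 300) = 0.14719
UCL = np̄ + 3·√(np̄(1−p̄)) = 44.1579 + 3 × √(44.1579×0.85281) = 44.1579 + 3 × 6.1366 = 62.5678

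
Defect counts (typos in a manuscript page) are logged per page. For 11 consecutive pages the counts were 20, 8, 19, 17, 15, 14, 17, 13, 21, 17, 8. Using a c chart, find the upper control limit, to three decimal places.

27.123

c̄ = (20 + 8 + 19 + 17 + 15 + 14 + 17 + 13 + 21 + 17 + 8) / 11 = 169 / 11 = 15.3636
UCL = c̄ + 3√c̄ = 15.3636 + 3 × √15.3636 = 15.3636 + 3 × 3.9196 = 27.1226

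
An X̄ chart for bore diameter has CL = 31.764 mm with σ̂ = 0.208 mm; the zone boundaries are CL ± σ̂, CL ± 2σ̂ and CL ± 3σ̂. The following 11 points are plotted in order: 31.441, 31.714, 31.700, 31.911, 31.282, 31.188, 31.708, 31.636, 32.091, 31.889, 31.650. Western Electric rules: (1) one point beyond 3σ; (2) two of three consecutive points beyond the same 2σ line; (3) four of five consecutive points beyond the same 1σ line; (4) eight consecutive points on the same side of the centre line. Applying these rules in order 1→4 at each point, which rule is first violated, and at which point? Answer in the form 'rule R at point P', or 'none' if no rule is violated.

Zone of each point (C = within 1σ̂, B = 1σ̂–2σ̂, A = 2σ̂–3σ̂, * = beyond 3σ̂; sign = side of CL): 1:-B, 2:-C, 3:-C, 4:+C, 5:-A, 6:-A, 7:-C, 8:-C, 9:+B, 10:+C, 11:-C
Rule 2 (two of three consecutive points beyond the same 2σ limit) is satisfied at point 6.

rule 2 at point 6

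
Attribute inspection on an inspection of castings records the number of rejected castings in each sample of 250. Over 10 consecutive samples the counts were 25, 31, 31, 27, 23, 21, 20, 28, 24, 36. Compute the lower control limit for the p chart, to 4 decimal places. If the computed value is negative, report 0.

0.0479

p̄ = Σdᵢ / (k·n) = 266 / (10 × 250) = 0.10640
LCL = p̄ − 3·√(p̄(1−p̄)/n) = 0.10640 − 3 × 0.01950 = 0.04789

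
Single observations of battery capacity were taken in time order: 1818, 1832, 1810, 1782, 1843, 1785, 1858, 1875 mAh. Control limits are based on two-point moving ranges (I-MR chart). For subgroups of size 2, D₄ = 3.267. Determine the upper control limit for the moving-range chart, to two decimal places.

Moving ranges: 14, 22, 28, 61, 58, 73, 17; M̄R̄ = 273.0000 / 7 = 39.0000
UCL_MR = D₄·M̄R̄ = 3.267 × 39.0000 = 127.4130

127.41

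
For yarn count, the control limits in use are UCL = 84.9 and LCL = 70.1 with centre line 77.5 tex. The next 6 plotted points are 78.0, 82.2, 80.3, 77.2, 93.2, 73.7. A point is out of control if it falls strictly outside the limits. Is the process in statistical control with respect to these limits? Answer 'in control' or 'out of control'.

Compare each point to [70.1, 84.9]: sample 5 = 93.2 > UCL.

out of control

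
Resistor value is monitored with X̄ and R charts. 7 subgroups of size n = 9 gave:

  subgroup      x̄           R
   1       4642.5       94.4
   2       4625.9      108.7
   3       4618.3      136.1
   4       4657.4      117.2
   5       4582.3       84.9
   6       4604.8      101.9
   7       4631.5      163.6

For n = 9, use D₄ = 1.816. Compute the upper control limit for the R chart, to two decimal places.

R̄ = (94.4 + 108.7 + 136.1 + 117.2 + 84.9 + 101.9 + 163.6) / 7 = 806.8000 / 7 = 115.2571
UCL_R = D₄·R̄ = 1.816 × 115.2571 = 209.3070

209.31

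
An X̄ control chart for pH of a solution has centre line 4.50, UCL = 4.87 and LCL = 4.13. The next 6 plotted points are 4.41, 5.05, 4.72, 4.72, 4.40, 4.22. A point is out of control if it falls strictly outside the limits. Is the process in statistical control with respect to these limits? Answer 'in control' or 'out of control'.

out of control

Compare each point to [4.13, 4.87]: sample 2 = 5.05 > UCL.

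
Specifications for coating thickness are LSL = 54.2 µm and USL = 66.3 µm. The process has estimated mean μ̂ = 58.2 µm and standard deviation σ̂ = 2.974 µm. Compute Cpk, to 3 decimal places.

0.448

Cpu = (USL − μ̂) / (3σ̂) = (66.3 − 58.2) / (3 × 2.974) = 0.9079; Cpl = (μ̂ − LSL) / (3σ̂) = (58.2 − 54.2) / (3 × 2.974) = 0.4483; Cpk = min(Cpu, Cpl) = 0.4483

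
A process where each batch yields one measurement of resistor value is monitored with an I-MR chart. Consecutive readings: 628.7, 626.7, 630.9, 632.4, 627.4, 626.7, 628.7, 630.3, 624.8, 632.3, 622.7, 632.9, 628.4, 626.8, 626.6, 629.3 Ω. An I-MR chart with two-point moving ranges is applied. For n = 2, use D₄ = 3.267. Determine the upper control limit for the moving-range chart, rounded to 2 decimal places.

12.81

Moving ranges: 2.0, 4.2, 1.5, 5.0, 0.7, 2.0, 1.6, 5.5, 7.5, 9.6, 10.2, 4.5, 1.6, 0.2, 2.7; M̄R̄ = 58.8000 / 15 = 3.9200
UCL_MR = D₄·M̄R̄ = 3.267 × 3.9200 = 12.8066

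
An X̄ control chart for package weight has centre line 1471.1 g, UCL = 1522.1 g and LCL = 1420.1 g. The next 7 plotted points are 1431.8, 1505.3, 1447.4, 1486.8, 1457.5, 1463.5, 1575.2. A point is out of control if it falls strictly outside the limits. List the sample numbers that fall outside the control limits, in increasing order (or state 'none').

7

Compare each point to [1420.1, 1522.1]: sample 7 = 1575.2 > UCL.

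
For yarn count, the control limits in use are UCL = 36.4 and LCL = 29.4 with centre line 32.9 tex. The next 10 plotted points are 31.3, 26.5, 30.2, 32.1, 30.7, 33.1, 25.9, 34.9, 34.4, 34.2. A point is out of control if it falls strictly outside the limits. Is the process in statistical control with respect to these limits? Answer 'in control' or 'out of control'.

Compare each point to [29.4, 36.4]: sample 2 = 26.5 < LCL; sample 7 = 25.9 < LCL.

out of control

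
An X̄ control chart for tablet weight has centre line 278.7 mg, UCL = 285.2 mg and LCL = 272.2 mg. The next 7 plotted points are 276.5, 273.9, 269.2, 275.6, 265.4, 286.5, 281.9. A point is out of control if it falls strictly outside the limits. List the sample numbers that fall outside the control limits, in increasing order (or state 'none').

3, 5, 6

Compare each point to [272.2, 285.2]: sample 3 = 269.2 < LCL; sample 5 = 265.4 < LCL; sample 6 = 286.5 > UCL.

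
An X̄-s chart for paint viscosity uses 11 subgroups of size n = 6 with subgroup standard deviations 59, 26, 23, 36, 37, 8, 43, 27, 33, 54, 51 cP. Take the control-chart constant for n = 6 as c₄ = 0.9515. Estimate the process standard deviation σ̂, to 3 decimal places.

37.931

s̄ = (59 + 26 + 23 + 36 + 37 + 8 + 43 + 27 + 33 + 54 + 51) / 11 = 36.0909
σ̂ = s̄ / c₄ = 36.0909 / 0.9515 = 37.9305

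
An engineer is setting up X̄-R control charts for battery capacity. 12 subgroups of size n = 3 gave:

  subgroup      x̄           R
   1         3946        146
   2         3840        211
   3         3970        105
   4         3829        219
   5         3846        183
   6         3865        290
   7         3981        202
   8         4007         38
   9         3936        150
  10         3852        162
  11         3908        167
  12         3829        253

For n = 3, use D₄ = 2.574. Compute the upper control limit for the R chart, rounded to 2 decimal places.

456.03

R̄ = (146 + 211 + 105 + 219 + 183 + 290 + 202 + 38 + 150 + 162 + 167 + 253) / 12 = 2126.0000 / 12 = 177.1667
UCL_R = D₄·R̄ = 2.574 × 177.1667 = 456.0270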